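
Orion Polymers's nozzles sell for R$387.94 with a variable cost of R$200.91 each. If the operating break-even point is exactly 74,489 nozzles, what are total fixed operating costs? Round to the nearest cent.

R$13,931,677.67

Contribution margin per unit = R$387.94 − R$200.91 = R$187.03.
Fixed costs = break-even units × CM = 74,489 × R$187.03 = R$13,931,677.67.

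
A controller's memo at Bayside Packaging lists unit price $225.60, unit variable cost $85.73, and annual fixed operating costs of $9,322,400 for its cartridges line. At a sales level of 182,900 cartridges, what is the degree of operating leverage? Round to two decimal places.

At 182,900 units, contribution = 182,900 × $139.87 = $25,582,223.00.
Subtracting fixed costs: EBIT = $25,582,223.00 − $9,322,400 = $16,259,823.00.
DOL = contribution ÷ EBIT = $25,582,223.00 ÷ $16,259,823.00 = 1.5733.

1.57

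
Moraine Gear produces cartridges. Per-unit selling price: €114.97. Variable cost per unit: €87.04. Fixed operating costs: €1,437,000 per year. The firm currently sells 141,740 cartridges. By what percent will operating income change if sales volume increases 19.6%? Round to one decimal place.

Total contribution margin = 141,740 × €27.93 = €3,958,798.20.
Operating income = contribution − fixed costs = €3,958,798.20 − €1,437,000 = €2,521,798.20.
DOL = contribution ÷ EBIT = €3,958,798.20 ÷ €2,521,798.20 = 1.5698.
Operating income changes by 1.5698 × +19.6% = +30.8%.

+30.8%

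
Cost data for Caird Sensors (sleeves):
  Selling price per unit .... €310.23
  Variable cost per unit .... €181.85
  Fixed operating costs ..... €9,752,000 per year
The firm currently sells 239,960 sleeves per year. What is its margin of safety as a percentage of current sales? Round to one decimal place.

Contribution margin per unit = €310.23 − €181.85 = €128.38. Break-even units = €9,752,000 ÷ €128.38 = 75,961.99; break-even revenue = 75,961.99 × €310.23 = €23,565,687.49.
Actual sales revenue = 239,960 × €310.23 = €74,442,790.80.
Margin of safety = (€74,442,790.80 − €23,565,687.49) ÷ €74,442,790.80 = 68.3%.

68.3%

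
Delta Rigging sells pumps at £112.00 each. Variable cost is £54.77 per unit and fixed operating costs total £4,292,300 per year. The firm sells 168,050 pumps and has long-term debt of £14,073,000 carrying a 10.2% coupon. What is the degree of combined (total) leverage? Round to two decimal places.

2.47

Contribution at this volume is 168,050 × £57.23 = £9,617,501.50.
EBIT = £9,617,501.50 − £4,292,300 = £5,325,201.50. Interest = £1,435,446.00.
DOL = £9,617,501.50 ÷ £5,325,201.50 = 1.8060; DFL = £5,325,201.50 ÷ £3,889,755.50 = 1.3690.
DCL = DOL × DFL = 1.8060 × 1.3690 = 2.4724.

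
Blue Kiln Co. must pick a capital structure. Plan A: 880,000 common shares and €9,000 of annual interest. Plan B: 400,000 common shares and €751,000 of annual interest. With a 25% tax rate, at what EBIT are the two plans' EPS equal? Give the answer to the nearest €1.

€1,369,333

At indifference, (EBIT − 9,000)(1 − t)/880,000 = (EBIT − 751,000)(1 − t)/400,000.
The (1 − t) factor cancels: (EBIT − 9,000) × 400,000 = (EBIT − 751,000) × 880,000.
Solving, EBIT = (751,000·880,000 − 9,000·400,000) / (880,000 − 400,000) = 657,280,000,000 / 480,000 = 1,369,333.33.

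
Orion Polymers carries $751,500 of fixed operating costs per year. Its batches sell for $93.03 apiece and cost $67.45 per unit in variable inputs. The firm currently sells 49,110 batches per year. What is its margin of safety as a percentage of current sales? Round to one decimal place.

Contribution margin per unit = $93.03 − $67.45 = $25.58. Break-even units = $751,500 ÷ $25.58 = 29,378.42; break-even revenue = 29,378.42 × $93.03 = $2,733,074.47.
Actual sales revenue = 49,110 × $93.03 = $4,568,703.30.
Margin of safety = ($4,568,703.30 − $2,733,074.47) ÷ $4,568,703.30 = 40.2%.

40.2%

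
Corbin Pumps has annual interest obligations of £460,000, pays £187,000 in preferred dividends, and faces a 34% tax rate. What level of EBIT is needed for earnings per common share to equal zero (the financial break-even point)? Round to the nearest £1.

£743,333

Grossing the preferred dividend up to pre-tax terms: £187,000 / (1 − 0.34) = £283,333.33.
Financial break-even EBIT = interest + D_p ÷ (1 − t) = £460,000 + £283,333.33 = £743,333.33.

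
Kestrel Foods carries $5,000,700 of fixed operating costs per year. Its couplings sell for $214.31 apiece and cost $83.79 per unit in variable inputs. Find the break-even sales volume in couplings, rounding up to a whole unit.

Contribution margin per unit = $214.31 − $83.79 = $130.52.
Break-even volume = fixed costs ÷ CM per unit = $5,000,700 ÷ $130.52 = 38,313.67, so 38,314 couplings.

38,314 couplings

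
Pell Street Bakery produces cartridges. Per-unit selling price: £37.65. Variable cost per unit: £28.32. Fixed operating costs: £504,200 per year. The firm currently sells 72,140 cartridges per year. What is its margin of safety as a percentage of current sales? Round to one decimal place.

25.1%

Unit CM = price − variable cost = £37.65 − £28.32 = £9.33. Break-even units = £504,200 ÷ £9.33 = 54,040.73; break-even revenue = 54,040.73 × £37.65 = £2,034,633.44.
Current sales = 72,140 × £37.65 = £2,716,071.00.
Margin of safety = (£2,716,071.00 − £2,034,633.44) ÷ £2,716,071.00 = 25.1%.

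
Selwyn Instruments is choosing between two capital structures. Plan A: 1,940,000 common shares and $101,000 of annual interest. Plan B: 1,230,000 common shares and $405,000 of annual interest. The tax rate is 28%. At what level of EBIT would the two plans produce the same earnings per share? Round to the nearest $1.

At indifference, (EBIT − 101,000)(1 − t)/1,940,000 = (EBIT − 405,000)(1 − t)/1,230,000.
The (1 − t) factor cancels: (EBIT − 101,000) × 1,230,000 = (EBIT − 405,000) × 1,940,000.
Solving, EBIT = (405,000·1,940,000 − 101,000·1,230,000) / (1,940,000 − 1,230,000) = 661,470,000,000 / 710,000 = 931,647.89.

$931,648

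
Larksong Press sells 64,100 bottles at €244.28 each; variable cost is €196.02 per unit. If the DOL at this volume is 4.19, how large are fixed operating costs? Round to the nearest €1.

Contribution at this volume is 64,100 × €48.26 = €3,093,466.00.
Since DOL = CM ÷ EBIT, EBIT = €3,093,466.00 ÷ 4.19 = €738,297.37.
And FC = contribution − EBIT = €3,093,466.00 − €738,297.37 = €2,355,169.

€2,355,169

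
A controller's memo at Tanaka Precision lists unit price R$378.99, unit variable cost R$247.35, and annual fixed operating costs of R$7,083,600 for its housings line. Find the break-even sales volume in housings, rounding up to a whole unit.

Unit CM = price − variable cost = R$378.99 − R$247.35 = R$131.64.
Break-even volume = fixed costs ÷ CM per unit = R$7,083,600 ÷ R$131.64 = 53,810.39, so 53,811 housings.

53,811 housings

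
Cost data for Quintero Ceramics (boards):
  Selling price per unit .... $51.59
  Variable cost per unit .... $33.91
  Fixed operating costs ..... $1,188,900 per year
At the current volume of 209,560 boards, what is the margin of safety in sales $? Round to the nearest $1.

Each unit contributes $51.59 − $33.91 = $17.68. Break-even units = $1,188,900 ÷ $17.68 = 67,245.48; break-even revenue = 67,245.48 × $51.59 = $3,469,194.06.
Current sales = 209,560 × $51.59 = $10,811,200.40.
Margin of safety = $10,811,200.40 − $3,469,194.06 = $7,342,006.

$7,342,006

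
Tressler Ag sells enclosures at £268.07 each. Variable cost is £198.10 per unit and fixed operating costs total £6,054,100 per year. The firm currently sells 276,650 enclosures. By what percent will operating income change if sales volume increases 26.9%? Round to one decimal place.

At 276,650 units, contribution = 276,650 × £69.97 = £19,357,200.50.
Subtracting fixed costs: EBIT = £19,357,200.50 − £6,054,100 = £13,303,100.50.
Degree of operating leverage = £19,357,200.50 / £13,303,100.50 = 1.4551.
%ΔEBIT = DOL × %ΔSales = 1.4551 × +26.9% = +39.1%.

+39.1%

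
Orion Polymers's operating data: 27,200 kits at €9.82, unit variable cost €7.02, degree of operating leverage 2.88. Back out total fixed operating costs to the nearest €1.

€49,716

Total contribution margin = 27,200 × €2.80 = €76,160.00.
Since DOL = CM ÷ EBIT, EBIT = €76,160.00 ÷ 2.88 = €26,444.44.
Fixed costs = CM − EBIT = €76,160.00 − €26,444.44 = €49,716.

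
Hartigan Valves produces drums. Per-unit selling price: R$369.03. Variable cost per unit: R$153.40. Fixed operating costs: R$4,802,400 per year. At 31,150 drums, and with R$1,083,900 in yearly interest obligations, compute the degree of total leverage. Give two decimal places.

Total contribution margin = 31,150 × R$215.63 = R$6,716,874.50.
Operating income = contribution − fixed costs = R$6,716,874.50 − R$4,802,400 = R$1,914,474.50. Interest = R$1,083,900.00, so EBIT − I = R$830,574.50.
Degree of total leverage = total CM / (EBIT − interest) = R$6,716,874.50 / R$830,574.50 = 8.0870.

8.09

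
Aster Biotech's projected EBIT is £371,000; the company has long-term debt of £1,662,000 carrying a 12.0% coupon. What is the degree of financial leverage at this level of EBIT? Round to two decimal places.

Interest = £199,440.00.
DFL = EBIT ÷ (EBIT − I) = £371,000 ÷ (£371,000 − £199,440.00) = £371,000 ÷ £171,560.00 = 2.1625.

2.16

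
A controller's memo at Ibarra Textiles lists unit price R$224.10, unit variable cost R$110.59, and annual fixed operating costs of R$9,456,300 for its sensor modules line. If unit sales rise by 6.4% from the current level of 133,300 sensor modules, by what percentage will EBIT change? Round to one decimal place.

At 133,300 units, contribution = 133,300 × R$113.51 = R$15,130,883.00.
EBIT = R$15,130,883.00 − R$9,456,300 = R$5,674,583.00.
So DOL = total CM / EBIT = R$15,130,883.00 / R$5,674,583.00 = 2.6664.
So EBIT moves 2.6664 × (+6.4%) = +17.1%.

+17.1%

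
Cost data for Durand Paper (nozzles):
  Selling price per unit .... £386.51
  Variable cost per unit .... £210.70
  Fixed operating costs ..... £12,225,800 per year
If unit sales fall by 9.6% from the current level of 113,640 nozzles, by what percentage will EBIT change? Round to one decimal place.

At 113,640 units, contribution = 113,640 × £175.81 = £19,979,048.40.
Operating income = contribution − fixed costs = £19,979,048.40 − £12,225,800 = £7,753,248.40.
So DOL = total CM / EBIT = £19,979,048.40 / £7,753,248.40 = 2.5769.
Operating income changes by 2.5769 × -9.6% = -24.7%.

-24.7%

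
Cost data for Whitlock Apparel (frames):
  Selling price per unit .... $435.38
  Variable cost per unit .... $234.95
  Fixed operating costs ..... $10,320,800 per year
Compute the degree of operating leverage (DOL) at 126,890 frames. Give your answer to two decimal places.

Contribution at this volume is 126,890 × $200.43 = $25,432,562.70.
Operating income = contribution − fixed costs = $25,432,562.70 − $10,320,800 = $15,111,762.70.
So DOL = total CM / EBIT = $25,432,562.70 / $15,111,762.70 = 1.6830.

1.68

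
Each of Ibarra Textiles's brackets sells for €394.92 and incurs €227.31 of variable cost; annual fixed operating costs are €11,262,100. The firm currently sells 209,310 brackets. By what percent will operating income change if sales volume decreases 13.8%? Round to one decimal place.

-20.3%

Total contribution margin = 209,310 × €167.61 = €35,082,449.10.
Operating income = contribution − fixed costs = €35,082,449.10 − €11,262,100 = €23,820,349.10.
Degree of operating leverage = €35,082,449.10 / €23,820,349.10 = 1.4728.
%ΔEBIT = DOL × %ΔSales = 1.4728 × -13.8% = -20.3%.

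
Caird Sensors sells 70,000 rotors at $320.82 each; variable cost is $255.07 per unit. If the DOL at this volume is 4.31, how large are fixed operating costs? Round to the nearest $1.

$3,534,635

At 70,000 units, contribution = 70,000 × $65.75 = $4,602,500.00.
DOL = contribution / EBIT, so EBIT = $4,602,500.00 / 4.31 = $1,067,865.43.
And FC = contribution − EBIT = $4,602,500.00 − $1,067,865.43 = $3,534,635.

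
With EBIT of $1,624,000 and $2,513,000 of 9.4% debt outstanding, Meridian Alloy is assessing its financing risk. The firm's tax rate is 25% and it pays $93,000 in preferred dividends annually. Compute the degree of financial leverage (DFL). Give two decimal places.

Annual interest charges come to $236,222.00.
Pre-tax preferred-dividend burden = $93,000 ÷ (1 − 0.25) = $124,000.00.
DFL = EBIT ÷ [EBIT − I − D_p/(1−t)] = $1,624,000 ÷ [$1,624,000 − $236,222.00 − $124,000.00] = $1,624,000 ÷ $1,263,778.00 = 1.2850.

1.29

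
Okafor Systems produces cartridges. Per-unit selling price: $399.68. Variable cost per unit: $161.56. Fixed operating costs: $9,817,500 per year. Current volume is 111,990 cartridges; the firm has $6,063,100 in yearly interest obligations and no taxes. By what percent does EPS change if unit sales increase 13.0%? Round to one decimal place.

At 111,990 units, contribution = 111,990 × $238.12 = $26,667,058.80.
EBIT = $26,667,058.80 − $9,817,500 = $16,849,558.80.
After interest of $6,063,100.00, pre-tax earnings = $10,786,458.80.
DCL = total CM / (EBIT − I) = $26,667,058.80 / $10,786,458.80 = 2.4723.
EPS therefore changes by 2.4723 × (+13.0%) = +32.1%.

+32.1%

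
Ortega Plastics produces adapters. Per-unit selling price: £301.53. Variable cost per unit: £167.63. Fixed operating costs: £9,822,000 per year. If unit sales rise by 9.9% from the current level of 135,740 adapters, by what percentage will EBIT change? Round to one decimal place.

At 135,740 units, contribution = 135,740 × £133.90 = £18,175,586.00.
Operating income = contribution − fixed costs = £18,175,586.00 − £9,822,000 = £8,353,586.00.
Degree of operating leverage = £18,175,586.00 / £8,353,586.00 = 2.1758.
So EBIT moves 2.1758 × (+9.9%) = +21.5%.

+21.5%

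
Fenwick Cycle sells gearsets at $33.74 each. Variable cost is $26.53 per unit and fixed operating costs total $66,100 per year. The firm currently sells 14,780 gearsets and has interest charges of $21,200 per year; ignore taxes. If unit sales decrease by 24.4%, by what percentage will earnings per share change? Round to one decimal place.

Total contribution margin = 14,780 × $7.21 = $106,563.80.
Operating income = contribution − fixed costs = $106,563.80 − $66,100 = $40,463.80.
Interest = $21,200.00, so EBIT − I = $19,263.80.
Degree of combined leverage = contribution ÷ (EBIT − I) = $106,563.80 ÷ $19,263.80 = 5.5318.
%ΔEPS = DCL × %ΔSales = 5.5318 × -24.4% = -135.0%.

-135.0%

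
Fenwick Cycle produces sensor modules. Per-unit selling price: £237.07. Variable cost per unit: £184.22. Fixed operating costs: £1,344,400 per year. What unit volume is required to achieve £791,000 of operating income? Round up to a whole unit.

Each unit contributes £237.07 − £184.22 = £52.85.
Required volume = (fixed costs + target profit) ÷ CM = (£1,344,400 + £791,000) ÷ £52.85 = 40,404.92, so 40,405 sensor modules.

40,405 sensor modules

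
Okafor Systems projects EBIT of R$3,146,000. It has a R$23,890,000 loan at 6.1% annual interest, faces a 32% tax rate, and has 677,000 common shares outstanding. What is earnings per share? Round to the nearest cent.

Pre-tax income = R$3,146,000 − R$1,457,290.00 = R$1,688,710.00.
After tax at 32%: net income = R$1,688,710.00 × 0.68 = R$1,148,322.80.
Per share: R$1,148,322.80 / 677,000 shares = R$1.70.

R$1.70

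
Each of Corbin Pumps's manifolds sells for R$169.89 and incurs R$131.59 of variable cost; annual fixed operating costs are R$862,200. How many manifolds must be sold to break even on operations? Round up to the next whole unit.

22,512 manifolds

Unit CM = price − variable cost = R$169.89 − R$131.59 = R$38.30.
Break-even volume = fixed costs ÷ CM per unit = R$862,200 ÷ R$38.30 = 22,511.75, so 22,512 manifolds.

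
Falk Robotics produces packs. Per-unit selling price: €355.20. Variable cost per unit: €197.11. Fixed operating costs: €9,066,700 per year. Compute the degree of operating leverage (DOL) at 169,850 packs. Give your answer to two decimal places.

1.51

Contribution at this volume is 169,850 × €158.09 = €26,851,586.50.
Operating income = contribution − fixed costs = €26,851,586.50 − €9,066,700 = €17,784,886.50.
So DOL = total CM / EBIT = €26,851,586.50 / €17,784,886.50 = 1.5098.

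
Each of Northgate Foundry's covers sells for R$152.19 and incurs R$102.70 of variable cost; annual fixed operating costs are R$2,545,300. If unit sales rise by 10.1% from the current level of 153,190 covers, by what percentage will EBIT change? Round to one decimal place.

+15.2%

Contribution at this volume is 153,190 × R$49.49 = R$7,581,373.10.
Subtracting fixed costs: EBIT = R$7,581,373.10 − R$2,545,300 = R$5,036,073.10.
So DOL = total CM / EBIT = R$7,581,373.10 / R$5,036,073.10 = 1.5054.
Operating income changes by 1.5054 × +10.1% = +15.2%.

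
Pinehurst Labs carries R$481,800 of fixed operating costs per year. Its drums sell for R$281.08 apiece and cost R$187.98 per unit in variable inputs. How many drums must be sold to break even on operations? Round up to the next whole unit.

5,176 drums

Each unit contributes R$281.08 − R$187.98 = R$93.10.
Break-even Q = R$481,800 / R$93.10 = 5,175.08 → 5,176 drums.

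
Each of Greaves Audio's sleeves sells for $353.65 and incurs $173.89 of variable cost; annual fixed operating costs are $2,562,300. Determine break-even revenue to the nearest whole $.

$5,040,929

CM per unit = $353.65 − $173.89 = $179.76; CM ratio = $179.76 / $353.65 = 0.5083.
Break-even revenue = fixed costs × price ÷ CM = $2,562,300 × $353.65 ÷ $179.76 = $5,040,929.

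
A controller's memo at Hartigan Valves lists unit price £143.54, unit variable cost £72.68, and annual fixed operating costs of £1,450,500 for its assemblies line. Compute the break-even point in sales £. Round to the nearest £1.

£2,938,255

CM per unit = £143.54 − £72.68 = £70.86; CM ratio = £70.86 / £143.54 = 0.4937.
Break-even sales = FC ÷ CM ratio = £1,450,500 × £143.54 / £70.86 = £2,938,255.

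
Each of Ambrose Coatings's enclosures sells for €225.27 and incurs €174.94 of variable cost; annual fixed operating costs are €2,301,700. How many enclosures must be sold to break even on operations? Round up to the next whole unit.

Unit CM = price − variable cost = €225.27 − €174.94 = €50.33.
Break-even volume = fixed costs ÷ CM per unit = €2,301,700 ÷ €50.33 = 45,732.17, so 45,733 enclosures.

45,733 enclosures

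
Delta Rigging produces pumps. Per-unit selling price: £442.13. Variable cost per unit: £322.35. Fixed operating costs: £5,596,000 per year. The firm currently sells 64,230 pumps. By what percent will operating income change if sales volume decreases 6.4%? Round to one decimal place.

At 64,230 units, contribution = 64,230 × £119.78 = £7,693,469.40.
Operating income = contribution − fixed costs = £7,693,469.40 − £5,596,000 = £2,097,469.40.
DOL = contribution ÷ EBIT = £7,693,469.40 ÷ £2,097,469.40 = 3.6680.
So EBIT moves 3.6680 × (-6.4%) = -23.5%.

-23.5%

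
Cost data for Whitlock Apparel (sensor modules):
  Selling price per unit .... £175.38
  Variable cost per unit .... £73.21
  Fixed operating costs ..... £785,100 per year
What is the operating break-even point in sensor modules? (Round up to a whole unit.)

Contribution margin per unit = £175.38 − £73.21 = £102.17.
Break-even volume = fixed costs ÷ CM per unit = £785,100 ÷ £102.17 = 7,684.25, so 7,685 sensor modules.

7,685 sensor modules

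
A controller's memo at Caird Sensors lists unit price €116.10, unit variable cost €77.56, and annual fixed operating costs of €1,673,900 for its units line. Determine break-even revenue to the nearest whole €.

Contribution margin per unit = €116.10 − €77.56 = €38.54, a CM ratio of €38.54 ÷ €116.10 = 0.3320.
Break-even sales = FC ÷ CM ratio = €1,673,900 × €116.10 / €38.54 = €5,042,548.

€5,042,548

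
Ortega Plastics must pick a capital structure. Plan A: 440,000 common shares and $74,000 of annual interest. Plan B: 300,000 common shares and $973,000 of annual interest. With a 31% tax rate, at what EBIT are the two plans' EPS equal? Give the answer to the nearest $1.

$2,899,429

At indifference, (EBIT − 74,000)(1 − t)/440,000 = (EBIT − 973,000)(1 − t)/300,000.
The (1 − t) factor cancels: (EBIT − 74,000) × 300,000 = (EBIT − 973,000) × 440,000.
Solving, EBIT = (973,000·440,000 − 74,000·300,000) / (440,000 − 300,000) = 405,920,000,000 / 140,000 = 2,899,428.57.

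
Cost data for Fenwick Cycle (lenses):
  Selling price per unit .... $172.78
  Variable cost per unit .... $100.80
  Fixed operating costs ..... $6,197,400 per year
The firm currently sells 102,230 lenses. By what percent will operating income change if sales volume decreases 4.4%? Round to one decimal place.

-27.9%

At 102,230 units, contribution = 102,230 × $71.98 = $7,358,515.40.
Operating income = contribution − fixed costs = $7,358,515.40 − $6,197,400 = $1,161,115.40.
Degree of operating leverage = $7,358,515.40 / $1,161,115.40 = 6.3375.
Operating income changes by 6.3375 × -4.4% = -27.9%.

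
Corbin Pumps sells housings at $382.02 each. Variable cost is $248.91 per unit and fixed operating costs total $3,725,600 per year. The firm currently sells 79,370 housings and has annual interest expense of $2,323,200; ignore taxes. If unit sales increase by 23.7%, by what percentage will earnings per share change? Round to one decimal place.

Total contribution margin = 79,370 × $133.11 = $10,564,940.70.
EBIT = $10,564,940.70 − $3,725,600 = $6,839,340.70.
After interest of $2,323,200.00, pre-tax earnings = $4,516,140.70.
DCL = total CM / (EBIT − I) = $10,564,940.70 / $4,516,140.70 = 2.3394.
EPS therefore changes by 2.3394 × (+23.7%) = +55.4%.

+55.4%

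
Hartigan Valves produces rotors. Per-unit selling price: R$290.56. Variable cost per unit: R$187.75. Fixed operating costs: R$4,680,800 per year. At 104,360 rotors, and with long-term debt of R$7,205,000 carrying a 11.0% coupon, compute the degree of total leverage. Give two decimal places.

Total contribution margin = 104,360 × R$102.81 = R$10,729,251.60.
EBIT = R$10,729,251.60 − R$4,680,800 = R$6,048,451.60. Interest = R$792,550.00, so EBIT − I = R$5,255,901.60.
DCL = contribution ÷ (EBIT − I) = R$10,729,251.60 ÷ R$5,255,901.60 = 2.0414.

2.04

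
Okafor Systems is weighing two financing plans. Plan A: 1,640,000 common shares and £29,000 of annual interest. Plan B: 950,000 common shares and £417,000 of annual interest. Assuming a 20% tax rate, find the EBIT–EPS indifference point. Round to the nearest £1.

Set EPS_A = EPS_B: (EBIT − £29,000)(1 − 0.20) ÷ 1,640,000 = (EBIT − £417,000)(1 − 0.20) ÷ 950,000.
The (1 − t) factor cancels: (EBIT − 29,000) × 950,000 = (EBIT − 417,000) × 1,640,000.
Solving, EBIT = (417,000·1,640,000 − 29,000·950,000) / (1,640,000 − 950,000) = 656,330,000,000 / 690,000 = 951,202.90.

£951,203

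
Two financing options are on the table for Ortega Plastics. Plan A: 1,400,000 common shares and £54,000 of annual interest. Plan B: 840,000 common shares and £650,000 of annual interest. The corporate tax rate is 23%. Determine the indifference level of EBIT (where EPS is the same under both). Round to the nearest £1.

£1,544,000

At indifference, (EBIT − 54,000)(1 − t)/1,400,000 = (EBIT − 650,000)(1 − t)/840,000.
Cancelling (1 − t) and cross-multiplying: 840,000·(EBIT − 54,000) = 1,400,000·(EBIT − 650,000).
EBIT × (1,400,000 − 840,000) = 650,000 × 1,400,000 − 54,000 × 840,000 = 864,640,000,000, so EBIT = 864,640,000,000 ÷ 560,000 = 1,544,000.00.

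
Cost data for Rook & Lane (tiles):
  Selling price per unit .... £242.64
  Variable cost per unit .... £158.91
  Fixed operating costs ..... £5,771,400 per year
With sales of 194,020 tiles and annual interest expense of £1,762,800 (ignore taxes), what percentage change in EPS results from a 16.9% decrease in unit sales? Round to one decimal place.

-31.5%

Contribution at this volume is 194,020 × £83.73 = £16,245,294.60.
Operating income = contribution − fixed costs = £16,245,294.60 − £5,771,400 = £10,473,894.60.
Interest = £1,762,800.00, so EBIT − I = £8,711,094.60.
DCL = total CM / (EBIT − I) = £16,245,294.60 / £8,711,094.60 = 1.8649.
EPS therefore changes by 1.8649 × (-16.9%) = -31.5%.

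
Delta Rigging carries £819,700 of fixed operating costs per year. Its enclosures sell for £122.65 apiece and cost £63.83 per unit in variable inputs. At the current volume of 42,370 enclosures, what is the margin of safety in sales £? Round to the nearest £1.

Contribution margin per unit = £122.65 − £63.83 = £58.82. Break-even units = £819,700 ÷ £58.82 = 13,935.74; break-even revenue = 13,935.74 × £122.65 = £1,709,218.04.
Actual sales revenue = 42,370 × £122.65 = £5,196,680.50.
Margin of safety = £5,196,680.50 − £1,709,218.04 = £3,487,462.

£3,487,462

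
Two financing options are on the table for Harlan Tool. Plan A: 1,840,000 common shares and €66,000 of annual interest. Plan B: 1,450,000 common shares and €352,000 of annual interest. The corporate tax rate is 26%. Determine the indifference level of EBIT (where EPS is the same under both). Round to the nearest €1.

Set EPS_A = EPS_B: (EBIT − €66,000)(1 − 0.26) ÷ 1,840,000 = (EBIT − €352,000)(1 − 0.26) ÷ 1,450,000.
Cancelling (1 − t) and cross-multiplying: 1,450,000·(EBIT − 66,000) = 1,840,000·(EBIT − 352,000).
Solving, EBIT = (352,000·1,840,000 − 66,000·1,450,000) / (1,840,000 − 1,450,000) = 551,980,000,000 / 390,000 = 1,415,333.33.

€1,415,333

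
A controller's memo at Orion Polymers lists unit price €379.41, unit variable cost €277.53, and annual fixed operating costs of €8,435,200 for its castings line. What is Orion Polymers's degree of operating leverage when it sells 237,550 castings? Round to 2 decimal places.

Total contribution margin = 237,550 × €101.88 = €24,201,594.00.
Operating income = contribution − fixed costs = €24,201,594.00 − €8,435,200 = €15,766,394.00.
So DOL = total CM / EBIT = €24,201,594.00 / €15,766,394.00 = 1.5350.

1.54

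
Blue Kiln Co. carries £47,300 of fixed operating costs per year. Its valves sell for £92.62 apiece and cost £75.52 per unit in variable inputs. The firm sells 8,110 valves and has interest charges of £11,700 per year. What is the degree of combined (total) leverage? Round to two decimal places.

Total contribution margin = 8,110 × £17.10 = £138,681.00.
Operating income = contribution − fixed costs = £138,681.00 − £47,300 = £91,381.00. Interest = £11,700.00, so EBIT − I = £79,681.00.
Degree of total leverage = total CM / (EBIT − interest) = £138,681.00 / £79,681.00 = 1.7405.

1.74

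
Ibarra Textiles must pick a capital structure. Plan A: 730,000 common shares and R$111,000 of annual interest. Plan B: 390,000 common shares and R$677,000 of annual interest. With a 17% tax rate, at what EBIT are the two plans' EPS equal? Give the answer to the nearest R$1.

Set EPS_A = EPS_B: (EBIT − R$111,000)(1 − 0.17) ÷ 730,000 = (EBIT − R$677,000)(1 − 0.17) ÷ 390,000.
Cancelling (1 − t) and cross-multiplying: 390,000·(EBIT − 111,000) = 730,000·(EBIT − 677,000).
Solving, EBIT = (677,000·730,000 − 111,000·390,000) / (730,000 − 390,000) = 450,920,000,000 / 340,000 = 1,326,235.29.

R$1,326,235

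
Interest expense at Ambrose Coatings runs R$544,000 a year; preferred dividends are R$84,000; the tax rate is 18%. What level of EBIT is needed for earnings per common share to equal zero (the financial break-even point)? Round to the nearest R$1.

R$646,439

Grossing the preferred dividend up to pre-tax terms: R$84,000 / (1 − 0.18) = R$102,439.02.
EPS = 0 when EBIT covers interest plus the pre-tax preferred burden: R$544,000 + R$102,439.02 = R$646,439.02.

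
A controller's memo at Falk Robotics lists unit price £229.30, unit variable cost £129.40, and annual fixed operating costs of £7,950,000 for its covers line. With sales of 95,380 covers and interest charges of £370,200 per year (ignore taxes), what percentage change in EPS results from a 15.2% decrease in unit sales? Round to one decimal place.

At 95,380 units, contribution = 95,380 × £99.90 = £9,528,462.00.
Operating income = contribution − fixed costs = £9,528,462.00 − £7,950,000 = £1,578,462.00.
Interest = £370,200.00, so EBIT − I = £1,208,262.00.
DCL = total CM / (EBIT − I) = £9,528,462.00 / £1,208,262.00 = 7.8861.
%ΔEPS = DCL × %ΔSales = 7.8861 × -15.2% = -119.9%.

-119.9%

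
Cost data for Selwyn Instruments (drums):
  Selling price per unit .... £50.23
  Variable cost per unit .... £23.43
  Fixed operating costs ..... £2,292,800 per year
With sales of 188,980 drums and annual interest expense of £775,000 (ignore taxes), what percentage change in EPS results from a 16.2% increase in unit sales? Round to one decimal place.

+41.1%

At 188,980 units, contribution = 188,980 × £26.80 = £5,064,664.00.
EBIT = £5,064,664.00 − £2,292,800 = £2,771,864.00.
Interest = £775,000.00, so EBIT − I = £1,996,864.00.
Degree of combined leverage = contribution ÷ (EBIT − I) = £5,064,664.00 ÷ £1,996,864.00 = 2.5363.
EPS therefore changes by 2.5363 × (+16.2%) = +41.1%.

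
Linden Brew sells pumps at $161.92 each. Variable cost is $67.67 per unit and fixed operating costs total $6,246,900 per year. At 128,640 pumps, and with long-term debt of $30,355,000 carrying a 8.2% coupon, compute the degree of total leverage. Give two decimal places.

3.58

Contribution at this volume is 128,640 × $94.25 = $12,124,320.00.
Operating income = contribution − fixed costs = $12,124,320.00 − $6,246,900 = $5,877,420.00. Interest = $2,489,110.00, so EBIT − I = $3,388,310.00.
DCL = contribution ÷ (EBIT − I) = $12,124,320.00 ÷ $3,388,310.00 = 3.5783.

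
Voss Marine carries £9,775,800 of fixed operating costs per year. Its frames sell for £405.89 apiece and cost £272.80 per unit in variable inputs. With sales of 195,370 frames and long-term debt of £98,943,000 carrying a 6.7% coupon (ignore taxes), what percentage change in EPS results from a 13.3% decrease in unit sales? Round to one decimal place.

At 195,370 units, contribution = 195,370 × £133.09 = £26,001,793.30.
EBIT = £26,001,793.30 − £9,775,800 = £16,225,993.30.
After interest of £6,629,181.00, pre-tax earnings = £9,596,812.30.
DCL = total CM / (EBIT − I) = £26,001,793.30 / £9,596,812.30 = 2.7094.
%ΔEPS = DCL × %ΔSales = 2.7094 × -13.3% = -36.0%.

-36.0%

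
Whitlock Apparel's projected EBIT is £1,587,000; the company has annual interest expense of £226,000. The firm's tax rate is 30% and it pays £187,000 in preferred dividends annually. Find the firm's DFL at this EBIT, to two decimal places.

Interest = £226,000.00.
Pre-tax preferred-dividend burden = £187,000 ÷ (1 − 0.30) = £267,142.86.
DFL = EBIT ÷ [EBIT − I − D_p/(1−t)] = £1,587,000 ÷ [£1,587,000 − £226,000.00 − £267,142.86] = £1,587,000 ÷ £1,093,857.14 = 1.4508.

1.45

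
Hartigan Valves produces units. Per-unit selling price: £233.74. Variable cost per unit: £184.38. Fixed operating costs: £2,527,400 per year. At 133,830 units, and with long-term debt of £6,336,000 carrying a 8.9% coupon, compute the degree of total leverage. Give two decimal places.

1.88

Total contribution margin = 133,830 × £49.36 = £6,605,848.80.
Subtracting fixed costs: EBIT = £6,605,848.80 − £2,527,400 = £4,078,448.80. Interest = £563,904.00, so EBIT − I = £3,514,544.80.
Degree of total leverage = total CM / (EBIT − interest) = £6,605,848.80 / £3,514,544.80 = 1.8796.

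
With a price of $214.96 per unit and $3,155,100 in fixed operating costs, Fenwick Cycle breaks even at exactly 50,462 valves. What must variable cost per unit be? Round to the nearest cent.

$152.44

Contribution per unit must be FC / Q = $3,155,100 / 50,462 = $62.5243.
Variable cost per unit = $214.96 − $62.5243 = $152.44.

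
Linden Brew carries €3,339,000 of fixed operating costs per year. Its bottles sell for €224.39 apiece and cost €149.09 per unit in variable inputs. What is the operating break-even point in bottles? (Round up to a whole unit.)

Each unit contributes €224.39 − €149.09 = €75.30.
Break-even volume = fixed costs ÷ CM per unit = €3,339,000 ÷ €75.30 = 44,342.63, so 44,343 bottles.

44,343 bottles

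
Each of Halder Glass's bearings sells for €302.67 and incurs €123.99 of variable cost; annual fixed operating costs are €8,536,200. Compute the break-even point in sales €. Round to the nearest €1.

Contribution margin per unit = €302.67 − €123.99 = €178.68, a CM ratio of €178.68 ÷ €302.67 = 0.5903.
Break-even revenue = fixed costs × price ÷ CM = €8,536,200 × €302.67 ÷ €178.68 = €14,459,658.

€14,459,658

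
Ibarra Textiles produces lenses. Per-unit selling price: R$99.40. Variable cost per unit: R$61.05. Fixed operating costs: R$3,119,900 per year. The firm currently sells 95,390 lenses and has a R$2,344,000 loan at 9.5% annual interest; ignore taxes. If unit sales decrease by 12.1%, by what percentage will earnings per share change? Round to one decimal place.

-140.2%

Contribution at this volume is 95,390 × R$38.35 = R$3,658,206.50.
Subtracting fixed costs: EBIT = R$3,658,206.50 − R$3,119,900 = R$538,306.50.
After interest of R$222,680.00, pre-tax earnings = R$315,626.50.
Degree of combined leverage = contribution ÷ (EBIT − I) = R$3,658,206.50 ÷ R$315,626.50 = 11.5903.
%ΔEPS = DCL × %ΔSales = 11.5903 × -12.1% = -140.2%.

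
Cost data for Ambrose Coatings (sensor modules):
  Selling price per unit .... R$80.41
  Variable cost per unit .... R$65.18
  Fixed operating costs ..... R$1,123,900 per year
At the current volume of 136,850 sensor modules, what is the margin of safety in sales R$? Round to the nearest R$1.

Contribution margin per unit = R$80.41 − R$65.18 = R$15.23. Break-even units = R$1,123,900 ÷ R$15.23 = 73,795.14; break-even revenue = 73,795.14 × R$80.41 = R$5,933,867.30.
Actual sales revenue = 136,850 × R$80.41 = R$11,004,108.50.
Margin of safety = R$11,004,108.50 − R$5,933,867.30 = R$5,070,241.

R$5,070,241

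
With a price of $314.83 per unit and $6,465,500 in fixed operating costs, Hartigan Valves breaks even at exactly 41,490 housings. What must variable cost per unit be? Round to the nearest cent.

At break-even, FC = Q × (P − VC), so P − VC = $6,465,500 ÷ 41,490 = $155.8327.
Variable cost per unit = $314.83 − $155.8327 = $159.00.

$159.00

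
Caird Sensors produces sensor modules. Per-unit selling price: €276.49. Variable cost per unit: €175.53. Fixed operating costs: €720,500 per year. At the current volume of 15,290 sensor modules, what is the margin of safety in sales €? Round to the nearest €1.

Unit CM = price − variable cost = €276.49 − €175.53 = €100.96. Break-even units = €720,500 ÷ €100.96 = 7,136.49; break-even revenue = 7,136.49 × €276.49 = €1,973,168.04.
Current sales = 15,290 × €276.49 = €4,227,532.10.
Margin of safety = €4,227,532.10 − €1,973,168.04 = €2,254,364.

€2,254,364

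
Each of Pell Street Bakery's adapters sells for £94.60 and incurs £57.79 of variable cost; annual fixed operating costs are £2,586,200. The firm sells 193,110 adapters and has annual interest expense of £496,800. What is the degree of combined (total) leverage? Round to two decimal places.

1.77

Total contribution margin = 193,110 × £36.81 = £7,108,379.10.
EBIT = £7,108,379.10 − £2,586,200 = £4,522,179.10. Interest = £496,800.00.
DOL = £7,108,379.10 ÷ £4,522,179.10 = 1.5719; DFL = £4,522,179.10 ÷ £4,025,379.10 = 1.1234.
Combined leverage = 1.5719 × 1.1234 = 1.7659.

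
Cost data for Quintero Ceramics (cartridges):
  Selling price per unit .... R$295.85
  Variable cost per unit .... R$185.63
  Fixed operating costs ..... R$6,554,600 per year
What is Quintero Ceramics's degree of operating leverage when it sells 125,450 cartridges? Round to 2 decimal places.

1.90

At 125,450 units, contribution = 125,450 × R$110.22 = R$13,827,099.00.
EBIT = R$13,827,099.00 − R$6,554,600 = R$7,272,499.00.
Degree of operating leverage = R$13,827,099.00 / R$7,272,499.00 = 1.9013.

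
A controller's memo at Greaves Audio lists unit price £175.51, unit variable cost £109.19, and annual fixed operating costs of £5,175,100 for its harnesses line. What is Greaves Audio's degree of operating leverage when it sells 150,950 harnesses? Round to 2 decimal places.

Total contribution margin = 150,950 × £66.32 = £10,011,004.00.
Operating income = contribution − fixed costs = £10,011,004.00 − £5,175,100 = £4,835,904.00.
Degree of operating leverage = £10,011,004.00 / £4,835,904.00 = 2.0701.

2.07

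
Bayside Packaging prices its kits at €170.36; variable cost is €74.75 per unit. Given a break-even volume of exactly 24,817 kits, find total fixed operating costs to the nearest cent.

Unit CM = price − variable cost = €170.36 − €74.75 = €95.61.
Since BE = FC / CM, FC = 24,817 × €95.61 = €2,372,753.37.

€2,372,753.37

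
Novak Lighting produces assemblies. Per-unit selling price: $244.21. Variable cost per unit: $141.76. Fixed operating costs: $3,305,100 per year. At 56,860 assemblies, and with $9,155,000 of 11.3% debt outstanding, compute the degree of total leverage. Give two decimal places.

3.92

At 56,860 units, contribution = 56,860 × $102.45 = $5,825,307.00.
Operating income = contribution − fixed costs = $5,825,307.00 − $3,305,100 = $2,520,207.00. Interest = $1,034,515.00.
DOL = $5,825,307.00 ÷ $2,520,207.00 = 2.3114; DFL = $2,520,207.00 ÷ $1,485,692.00 = 1.6963.
DCL = DOL × DFL = 2.3114 × 1.6963 = 3.9208.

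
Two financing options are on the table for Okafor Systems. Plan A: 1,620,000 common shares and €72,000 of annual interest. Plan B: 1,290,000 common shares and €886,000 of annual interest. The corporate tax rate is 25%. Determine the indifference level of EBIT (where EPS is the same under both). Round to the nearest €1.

Set EPS_A = EPS_B: (EBIT − €72,000)(1 − 0.25) ÷ 1,620,000 = (EBIT − €886,000)(1 − 0.25) ÷ 1,290,000.
The (1 − t) factor cancels: (EBIT − 72,000) × 1,290,000 = (EBIT − 886,000) × 1,620,000.
Solving, EBIT = (886,000·1,620,000 − 72,000·1,290,000) / (1,620,000 − 1,290,000) = 1,342,440,000,000 / 330,000 = 4,068,000.00.

€4,068,000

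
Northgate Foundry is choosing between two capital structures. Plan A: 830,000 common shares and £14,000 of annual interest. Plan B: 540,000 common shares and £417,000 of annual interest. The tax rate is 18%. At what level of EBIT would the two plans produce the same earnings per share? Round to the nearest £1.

£1,167,414

Set EPS_A = EPS_B: (EBIT − £14,000)(1 − 0.18) ÷ 830,000 = (EBIT − £417,000)(1 − 0.18) ÷ 540,000.
Cancelling (1 − t) and cross-multiplying: 540,000·(EBIT − 14,000) = 830,000·(EBIT − 417,000).
Solving, EBIT = (417,000·830,000 − 14,000·540,000) / (830,000 − 540,000) = 338,550,000,000 / 290,000 = 1,167,413.79.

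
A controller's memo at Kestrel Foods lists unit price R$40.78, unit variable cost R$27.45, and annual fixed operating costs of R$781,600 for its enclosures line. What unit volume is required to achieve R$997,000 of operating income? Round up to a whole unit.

Each unit contributes R$40.78 − R$27.45 = R$13.33.
Required volume = (fixed costs + target profit) ÷ CM = (R$781,600 + R$997,000) ÷ R$13.33 = 133,428.36, so 133,429 enclosures.

133,429 enclosures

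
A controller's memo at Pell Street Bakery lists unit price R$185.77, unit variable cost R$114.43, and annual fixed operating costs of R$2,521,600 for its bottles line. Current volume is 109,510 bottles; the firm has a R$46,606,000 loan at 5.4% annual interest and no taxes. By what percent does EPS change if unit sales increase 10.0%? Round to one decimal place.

Total contribution margin = 109,510 × R$71.34 = R$7,812,443.40.
Subtracting fixed costs: EBIT = R$7,812,443.40 − R$2,521,600 = R$5,290,843.40.
Interest = R$2,516,724.00, so EBIT − I = R$2,774,119.40.
Degree of combined leverage = contribution ÷ (EBIT − I) = R$7,812,443.40 ÷ R$2,774,119.40 = 2.8162.
EPS therefore changes by 2.8162 × (+10.0%) = +28.2%.

+28.2%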